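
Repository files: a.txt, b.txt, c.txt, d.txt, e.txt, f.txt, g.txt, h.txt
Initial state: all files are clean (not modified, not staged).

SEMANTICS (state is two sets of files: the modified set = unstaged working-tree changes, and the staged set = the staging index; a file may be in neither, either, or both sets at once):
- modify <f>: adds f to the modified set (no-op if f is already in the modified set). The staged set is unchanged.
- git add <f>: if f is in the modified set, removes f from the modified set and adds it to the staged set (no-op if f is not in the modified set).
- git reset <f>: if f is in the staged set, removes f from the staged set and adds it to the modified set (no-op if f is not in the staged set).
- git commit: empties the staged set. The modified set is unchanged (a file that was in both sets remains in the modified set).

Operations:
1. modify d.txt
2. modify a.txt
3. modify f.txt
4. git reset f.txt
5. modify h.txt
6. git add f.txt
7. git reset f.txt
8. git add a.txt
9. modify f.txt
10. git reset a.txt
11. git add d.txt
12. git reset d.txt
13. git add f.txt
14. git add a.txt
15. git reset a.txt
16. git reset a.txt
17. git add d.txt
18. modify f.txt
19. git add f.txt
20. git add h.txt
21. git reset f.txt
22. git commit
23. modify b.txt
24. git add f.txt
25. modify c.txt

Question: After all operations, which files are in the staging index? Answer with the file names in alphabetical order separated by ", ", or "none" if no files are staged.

After op 1 (modify d.txt): modified={d.txt} staged={none}
After op 2 (modify a.txt): modified={a.txt, d.txt} staged={none}
After op 3 (modify f.txt): modified={a.txt, d.txt, f.txt} staged={none}
After op 4 (git reset f.txt): modified={a.txt, d.txt, f.txt} staged={none}
After op 5 (modify h.txt): modified={a.txt, d.txt, f.txt, h.txt} staged={none}
After op 6 (git add f.txt): modified={a.txt, d.txt, h.txt} staged={f.txt}
After op 7 (git reset f.txt): modified={a.txt, d.txt, f.txt, h.txt} staged={none}
After op 8 (git add a.txt): modified={d.txt, f.txt, h.txt} staged={a.txt}
After op 9 (modify f.txt): modified={d.txt, f.txt, h.txt} staged={a.txt}
After op 10 (git reset a.txt): modified={a.txt, d.txt, f.txt, h.txt} staged={none}
After op 11 (git add d.txt): modified={a.txt, f.txt, h.txt} staged={d.txt}
After op 12 (git reset d.txt): modified={a.txt, d.txt, f.txt, h.txt} staged={none}
After op 13 (git add f.txt): modified={a.txt, d.txt, h.txt} staged={f.txt}
After op 14 (git add a.txt): modified={d.txt, h.txt} staged={a.txt, f.txt}
After op 15 (git reset a.txt): modified={a.txt, d.txt, h.txt} staged={f.txt}
After op 16 (git reset a.txt): modified={a.txt, d.txt, h.txt} staged={f.txt}
After op 17 (git add d.txt): modified={a.txt, h.txt} staged={d.txt, f.txt}
After op 18 (modify f.txt): modified={a.txt, f.txt, h.txt} staged={d.txt, f.txt}
After op 19 (git add f.txt): modified={a.txt, h.txt} staged={d.txt, f.txt}
After op 20 (git add h.txt): modified={a.txt} staged={d.txt, f.txt, h.txt}
After op 21 (git reset f.txt): modified={a.txt, f.txt} staged={d.txt, h.txt}
After op 22 (git commit): modified={a.txt, f.txt} staged={none}
After op 23 (modify b.txt): modified={a.txt, b.txt, f.txt} staged={none}
After op 24 (git add f.txt): modified={a.txt, b.txt} staged={f.txt}
After op 25 (modify c.txt): modified={a.txt, b.txt, c.txt} staged={f.txt}

Answer: f.txt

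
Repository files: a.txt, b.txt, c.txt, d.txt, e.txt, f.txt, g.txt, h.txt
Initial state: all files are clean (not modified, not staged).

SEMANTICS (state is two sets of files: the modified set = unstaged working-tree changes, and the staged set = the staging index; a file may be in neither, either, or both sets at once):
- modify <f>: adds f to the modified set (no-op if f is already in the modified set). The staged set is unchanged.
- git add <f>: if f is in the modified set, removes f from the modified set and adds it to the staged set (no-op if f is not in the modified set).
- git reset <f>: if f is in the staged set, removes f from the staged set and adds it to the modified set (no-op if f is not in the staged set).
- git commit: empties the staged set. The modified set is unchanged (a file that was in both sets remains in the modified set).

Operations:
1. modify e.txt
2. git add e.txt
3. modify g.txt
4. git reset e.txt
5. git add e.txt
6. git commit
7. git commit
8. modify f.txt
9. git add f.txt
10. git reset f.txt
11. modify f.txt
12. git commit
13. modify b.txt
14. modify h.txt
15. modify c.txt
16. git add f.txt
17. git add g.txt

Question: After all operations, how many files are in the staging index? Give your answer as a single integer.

Answer: 2

Derivation:
After op 1 (modify e.txt): modified={e.txt} staged={none}
After op 2 (git add e.txt): modified={none} staged={e.txt}
After op 3 (modify g.txt): modified={g.txt} staged={e.txt}
After op 4 (git reset e.txt): modified={e.txt, g.txt} staged={none}
After op 5 (git add e.txt): modified={g.txt} staged={e.txt}
After op 6 (git commit): modified={g.txt} staged={none}
After op 7 (git commit): modified={g.txt} staged={none}
After op 8 (modify f.txt): modified={f.txt, g.txt} staged={none}
After op 9 (git add f.txt): modified={g.txt} staged={f.txt}
After op 10 (git reset f.txt): modified={f.txt, g.txt} staged={none}
After op 11 (modify f.txt): modified={f.txt, g.txt} staged={none}
After op 12 (git commit): modified={f.txt, g.txt} staged={none}
After op 13 (modify b.txt): modified={b.txt, f.txt, g.txt} staged={none}
After op 14 (modify h.txt): modified={b.txt, f.txt, g.txt, h.txt} staged={none}
After op 15 (modify c.txt): modified={b.txt, c.txt, f.txt, g.txt, h.txt} staged={none}
After op 16 (git add f.txt): modified={b.txt, c.txt, g.txt, h.txt} staged={f.txt}
After op 17 (git add g.txt): modified={b.txt, c.txt, h.txt} staged={f.txt, g.txt}
Final staged set: {f.txt, g.txt} -> count=2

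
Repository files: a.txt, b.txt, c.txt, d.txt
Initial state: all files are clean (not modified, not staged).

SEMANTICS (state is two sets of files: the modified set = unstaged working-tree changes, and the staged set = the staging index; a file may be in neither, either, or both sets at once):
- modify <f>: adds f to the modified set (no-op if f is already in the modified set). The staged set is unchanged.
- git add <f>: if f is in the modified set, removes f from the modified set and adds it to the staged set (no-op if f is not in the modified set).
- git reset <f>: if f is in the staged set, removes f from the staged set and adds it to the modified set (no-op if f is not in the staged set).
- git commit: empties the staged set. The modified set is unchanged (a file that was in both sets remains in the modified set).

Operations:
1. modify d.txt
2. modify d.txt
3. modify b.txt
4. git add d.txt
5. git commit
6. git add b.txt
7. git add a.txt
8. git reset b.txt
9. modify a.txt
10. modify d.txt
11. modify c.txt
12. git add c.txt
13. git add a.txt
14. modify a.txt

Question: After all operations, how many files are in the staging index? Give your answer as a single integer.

Answer: 2

Derivation:
After op 1 (modify d.txt): modified={d.txt} staged={none}
After op 2 (modify d.txt): modified={d.txt} staged={none}
After op 3 (modify b.txt): modified={b.txt, d.txt} staged={none}
After op 4 (git add d.txt): modified={b.txt} staged={d.txt}
After op 5 (git commit): modified={b.txt} staged={none}
After op 6 (git add b.txt): modified={none} staged={b.txt}
After op 7 (git add a.txt): modified={none} staged={b.txt}
After op 8 (git reset b.txt): modified={b.txt} staged={none}
After op 9 (modify a.txt): modified={a.txt, b.txt} staged={none}
After op 10 (modify d.txt): modified={a.txt, b.txt, d.txt} staged={none}
After op 11 (modify c.txt): modified={a.txt, b.txt, c.txt, d.txt} staged={none}
After op 12 (git add c.txt): modified={a.txt, b.txt, d.txt} staged={c.txt}
After op 13 (git add a.txt): modified={b.txt, d.txt} staged={a.txt, c.txt}
After op 14 (modify a.txt): modified={a.txt, b.txt, d.txt} staged={a.txt, c.txt}
Final staged set: {a.txt, c.txt} -> count=2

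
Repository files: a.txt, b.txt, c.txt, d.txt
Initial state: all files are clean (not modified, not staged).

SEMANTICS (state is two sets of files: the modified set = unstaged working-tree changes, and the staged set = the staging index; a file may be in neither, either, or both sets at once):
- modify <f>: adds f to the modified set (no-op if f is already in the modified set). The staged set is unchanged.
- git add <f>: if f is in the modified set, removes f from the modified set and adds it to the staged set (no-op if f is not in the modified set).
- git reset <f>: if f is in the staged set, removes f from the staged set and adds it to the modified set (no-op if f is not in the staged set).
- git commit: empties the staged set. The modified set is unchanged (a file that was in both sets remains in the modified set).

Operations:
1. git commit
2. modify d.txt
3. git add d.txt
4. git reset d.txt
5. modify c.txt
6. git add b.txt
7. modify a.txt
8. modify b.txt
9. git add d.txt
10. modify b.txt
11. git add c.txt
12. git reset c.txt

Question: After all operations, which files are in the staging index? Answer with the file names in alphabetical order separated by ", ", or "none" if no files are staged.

Answer: d.txt

Derivation:
After op 1 (git commit): modified={none} staged={none}
After op 2 (modify d.txt): modified={d.txt} staged={none}
After op 3 (git add d.txt): modified={none} staged={d.txt}
After op 4 (git reset d.txt): modified={d.txt} staged={none}
After op 5 (modify c.txt): modified={c.txt, d.txt} staged={none}
After op 6 (git add b.txt): modified={c.txt, d.txt} staged={none}
After op 7 (modify a.txt): modified={a.txt, c.txt, d.txt} staged={none}
After op 8 (modify b.txt): modified={a.txt, b.txt, c.txt, d.txt} staged={none}
After op 9 (git add d.txt): modified={a.txt, b.txt, c.txt} staged={d.txt}
After op 10 (modify b.txt): modified={a.txt, b.txt, c.txt} staged={d.txt}
After op 11 (git add c.txt): modified={a.txt, b.txt} staged={c.txt, d.txt}
After op 12 (git reset c.txt): modified={a.txt, b.txt, c.txt} staged={d.txt}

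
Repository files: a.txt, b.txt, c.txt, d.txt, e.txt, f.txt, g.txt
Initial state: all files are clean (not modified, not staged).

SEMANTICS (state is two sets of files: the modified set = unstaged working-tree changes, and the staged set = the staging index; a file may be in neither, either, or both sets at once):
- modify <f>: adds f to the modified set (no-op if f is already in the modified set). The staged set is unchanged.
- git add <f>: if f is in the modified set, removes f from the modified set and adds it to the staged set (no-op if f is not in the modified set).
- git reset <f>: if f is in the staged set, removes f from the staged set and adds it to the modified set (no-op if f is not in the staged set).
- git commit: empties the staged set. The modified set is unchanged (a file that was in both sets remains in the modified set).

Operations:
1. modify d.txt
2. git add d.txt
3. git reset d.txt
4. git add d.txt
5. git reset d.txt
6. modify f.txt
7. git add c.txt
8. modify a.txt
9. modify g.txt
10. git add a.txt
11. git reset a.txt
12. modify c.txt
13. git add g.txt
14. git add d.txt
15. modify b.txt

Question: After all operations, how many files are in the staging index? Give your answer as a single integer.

After op 1 (modify d.txt): modified={d.txt} staged={none}
After op 2 (git add d.txt): modified={none} staged={d.txt}
After op 3 (git reset d.txt): modified={d.txt} staged={none}
After op 4 (git add d.txt): modified={none} staged={d.txt}
After op 5 (git reset d.txt): modified={d.txt} staged={none}
After op 6 (modify f.txt): modified={d.txt, f.txt} staged={none}
After op 7 (git add c.txt): modified={d.txt, f.txt} staged={none}
After op 8 (modify a.txt): modified={a.txt, d.txt, f.txt} staged={none}
After op 9 (modify g.txt): modified={a.txt, d.txt, f.txt, g.txt} staged={none}
After op 10 (git add a.txt): modified={d.txt, f.txt, g.txt} staged={a.txt}
After op 11 (git reset a.txt): modified={a.txt, d.txt, f.txt, g.txt} staged={none}
After op 12 (modify c.txt): modified={a.txt, c.txt, d.txt, f.txt, g.txt} staged={none}
After op 13 (git add g.txt): modified={a.txt, c.txt, d.txt, f.txt} staged={g.txt}
After op 14 (git add d.txt): modified={a.txt, c.txt, f.txt} staged={d.txt, g.txt}
After op 15 (modify b.txt): modified={a.txt, b.txt, c.txt, f.txt} staged={d.txt, g.txt}
Final staged set: {d.txt, g.txt} -> count=2

Answer: 2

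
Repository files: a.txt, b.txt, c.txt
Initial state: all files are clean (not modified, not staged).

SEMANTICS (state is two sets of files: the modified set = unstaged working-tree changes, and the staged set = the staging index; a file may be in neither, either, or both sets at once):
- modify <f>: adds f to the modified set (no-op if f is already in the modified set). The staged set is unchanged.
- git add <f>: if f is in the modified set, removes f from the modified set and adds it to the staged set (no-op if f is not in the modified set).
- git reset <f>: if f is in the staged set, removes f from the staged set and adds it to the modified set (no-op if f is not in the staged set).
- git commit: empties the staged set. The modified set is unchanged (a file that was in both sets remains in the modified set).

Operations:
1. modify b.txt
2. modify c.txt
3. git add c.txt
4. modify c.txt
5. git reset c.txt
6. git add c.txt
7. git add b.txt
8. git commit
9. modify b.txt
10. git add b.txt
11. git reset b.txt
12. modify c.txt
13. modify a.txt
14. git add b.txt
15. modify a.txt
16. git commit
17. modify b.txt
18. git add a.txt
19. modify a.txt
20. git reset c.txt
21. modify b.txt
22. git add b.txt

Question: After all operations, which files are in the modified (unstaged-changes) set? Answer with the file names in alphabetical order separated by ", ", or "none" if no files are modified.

Answer: a.txt, c.txt

Derivation:
After op 1 (modify b.txt): modified={b.txt} staged={none}
After op 2 (modify c.txt): modified={b.txt, c.txt} staged={none}
After op 3 (git add c.txt): modified={b.txt} staged={c.txt}
After op 4 (modify c.txt): modified={b.txt, c.txt} staged={c.txt}
After op 5 (git reset c.txt): modified={b.txt, c.txt} staged={none}
After op 6 (git add c.txt): modified={b.txt} staged={c.txt}
After op 7 (git add b.txt): modified={none} staged={b.txt, c.txt}
After op 8 (git commit): modified={none} staged={none}
After op 9 (modify b.txt): modified={b.txt} staged={none}
After op 10 (git add b.txt): modified={none} staged={b.txt}
After op 11 (git reset b.txt): modified={b.txt} staged={none}
After op 12 (modify c.txt): modified={b.txt, c.txt} staged={none}
After op 13 (modify a.txt): modified={a.txt, b.txt, c.txt} staged={none}
After op 14 (git add b.txt): modified={a.txt, c.txt} staged={b.txt}
After op 15 (modify a.txt): modified={a.txt, c.txt} staged={b.txt}
After op 16 (git commit): modified={a.txt, c.txt} staged={none}
After op 17 (modify b.txt): modified={a.txt, b.txt, c.txt} staged={none}
After op 18 (git add a.txt): modified={b.txt, c.txt} staged={a.txt}
After op 19 (modify a.txt): modified={a.txt, b.txt, c.txt} staged={a.txt}
After op 20 (git reset c.txt): modified={a.txt, b.txt, c.txt} staged={a.txt}
After op 21 (modify b.txt): modified={a.txt, b.txt, c.txt} staged={a.txt}
After op 22 (git add b.txt): modified={a.txt, c.txt} staged={a.txt, b.txt}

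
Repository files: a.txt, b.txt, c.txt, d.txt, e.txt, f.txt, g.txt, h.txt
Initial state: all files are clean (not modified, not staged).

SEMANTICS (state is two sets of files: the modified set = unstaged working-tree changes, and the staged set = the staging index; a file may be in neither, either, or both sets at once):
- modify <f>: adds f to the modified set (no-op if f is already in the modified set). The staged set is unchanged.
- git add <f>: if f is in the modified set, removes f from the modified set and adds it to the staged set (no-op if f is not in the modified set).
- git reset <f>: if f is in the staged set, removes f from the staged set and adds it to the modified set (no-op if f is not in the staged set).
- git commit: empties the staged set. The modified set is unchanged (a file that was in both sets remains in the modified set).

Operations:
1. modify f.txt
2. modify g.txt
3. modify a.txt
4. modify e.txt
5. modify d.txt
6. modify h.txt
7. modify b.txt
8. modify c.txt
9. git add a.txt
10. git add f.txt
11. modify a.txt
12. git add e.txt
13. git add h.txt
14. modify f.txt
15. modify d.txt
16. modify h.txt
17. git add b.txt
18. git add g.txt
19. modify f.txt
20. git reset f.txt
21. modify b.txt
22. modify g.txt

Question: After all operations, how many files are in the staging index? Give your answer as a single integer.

After op 1 (modify f.txt): modified={f.txt} staged={none}
After op 2 (modify g.txt): modified={f.txt, g.txt} staged={none}
After op 3 (modify a.txt): modified={a.txt, f.txt, g.txt} staged={none}
After op 4 (modify e.txt): modified={a.txt, e.txt, f.txt, g.txt} staged={none}
After op 5 (modify d.txt): modified={a.txt, d.txt, e.txt, f.txt, g.txt} staged={none}
After op 6 (modify h.txt): modified={a.txt, d.txt, e.txt, f.txt, g.txt, h.txt} staged={none}
After op 7 (modify b.txt): modified={a.txt, b.txt, d.txt, e.txt, f.txt, g.txt, h.txt} staged={none}
After op 8 (modify c.txt): modified={a.txt, b.txt, c.txt, d.txt, e.txt, f.txt, g.txt, h.txt} staged={none}
After op 9 (git add a.txt): modified={b.txt, c.txt, d.txt, e.txt, f.txt, g.txt, h.txt} staged={a.txt}
After op 10 (git add f.txt): modified={b.txt, c.txt, d.txt, e.txt, g.txt, h.txt} staged={a.txt, f.txt}
After op 11 (modify a.txt): modified={a.txt, b.txt, c.txt, d.txt, e.txt, g.txt, h.txt} staged={a.txt, f.txt}
After op 12 (git add e.txt): modified={a.txt, b.txt, c.txt, d.txt, g.txt, h.txt} staged={a.txt, e.txt, f.txt}
After op 13 (git add h.txt): modified={a.txt, b.txt, c.txt, d.txt, g.txt} staged={a.txt, e.txt, f.txt, h.txt}
After op 14 (modify f.txt): modified={a.txt, b.txt, c.txt, d.txt, f.txt, g.txt} staged={a.txt, e.txt, f.txt, h.txt}
After op 15 (modify d.txt): modified={a.txt, b.txt, c.txt, d.txt, f.txt, g.txt} staged={a.txt, e.txt, f.txt, h.txt}
After op 16 (modify h.txt): modified={a.txt, b.txt, c.txt, d.txt, f.txt, g.txt, h.txt} staged={a.txt, e.txt, f.txt, h.txt}
After op 17 (git add b.txt): modified={a.txt, c.txt, d.txt, f.txt, g.txt, h.txt} staged={a.txt, b.txt, e.txt, f.txt, h.txt}
After op 18 (git add g.txt): modified={a.txt, c.txt, d.txt, f.txt, h.txt} staged={a.txt, b.txt, e.txt, f.txt, g.txt, h.txt}
After op 19 (modify f.txt): modified={a.txt, c.txt, d.txt, f.txt, h.txt} staged={a.txt, b.txt, e.txt, f.txt, g.txt, h.txt}
After op 20 (git reset f.txt): modified={a.txt, c.txt, d.txt, f.txt, h.txt} staged={a.txt, b.txt, e.txt, g.txt, h.txt}
After op 21 (modify b.txt): modified={a.txt, b.txt, c.txt, d.txt, f.txt, h.txt} staged={a.txt, b.txt, e.txt, g.txt, h.txt}
After op 22 (modify g.txt): modified={a.txt, b.txt, c.txt, d.txt, f.txt, g.txt, h.txt} staged={a.txt, b.txt, e.txt, g.txt, h.txt}
Final staged set: {a.txt, b.txt, e.txt, g.txt, h.txt} -> count=5

Answer: 5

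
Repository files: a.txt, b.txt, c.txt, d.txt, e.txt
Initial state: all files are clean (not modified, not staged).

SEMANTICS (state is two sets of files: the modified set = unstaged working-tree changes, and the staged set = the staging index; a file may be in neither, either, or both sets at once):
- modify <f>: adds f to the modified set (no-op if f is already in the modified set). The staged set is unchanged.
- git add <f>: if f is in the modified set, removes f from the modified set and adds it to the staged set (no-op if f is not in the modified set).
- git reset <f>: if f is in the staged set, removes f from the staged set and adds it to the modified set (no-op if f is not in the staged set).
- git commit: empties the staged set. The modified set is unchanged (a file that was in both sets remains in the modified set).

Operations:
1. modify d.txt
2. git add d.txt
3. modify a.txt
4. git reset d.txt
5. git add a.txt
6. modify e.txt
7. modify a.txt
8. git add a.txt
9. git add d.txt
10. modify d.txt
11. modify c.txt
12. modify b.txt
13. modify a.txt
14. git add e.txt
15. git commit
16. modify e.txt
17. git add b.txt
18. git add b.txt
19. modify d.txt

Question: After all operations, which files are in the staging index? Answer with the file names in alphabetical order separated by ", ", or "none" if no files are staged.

Answer: b.txt

Derivation:
After op 1 (modify d.txt): modified={d.txt} staged={none}
After op 2 (git add d.txt): modified={none} staged={d.txt}
After op 3 (modify a.txt): modified={a.txt} staged={d.txt}
After op 4 (git reset d.txt): modified={a.txt, d.txt} staged={none}
After op 5 (git add a.txt): modified={d.txt} staged={a.txt}
After op 6 (modify e.txt): modified={d.txt, e.txt} staged={a.txt}
After op 7 (modify a.txt): modified={a.txt, d.txt, e.txt} staged={a.txt}
After op 8 (git add a.txt): modified={d.txt, e.txt} staged={a.txt}
After op 9 (git add d.txt): modified={e.txt} staged={a.txt, d.txt}
After op 10 (modify d.txt): modified={d.txt, e.txt} staged={a.txt, d.txt}
After op 11 (modify c.txt): modified={c.txt, d.txt, e.txt} staged={a.txt, d.txt}
After op 12 (modify b.txt): modified={b.txt, c.txt, d.txt, e.txt} staged={a.txt, d.txt}
After op 13 (modify a.txt): modified={a.txt, b.txt, c.txt, d.txt, e.txt} staged={a.txt, d.txt}
After op 14 (git add e.txt): modified={a.txt, b.txt, c.txt, d.txt} staged={a.txt, d.txt, e.txt}
After op 15 (git commit): modified={a.txt, b.txt, c.txt, d.txt} staged={none}
After op 16 (modify e.txt): modified={a.txt, b.txt, c.txt, d.txt, e.txt} staged={none}
After op 17 (git add b.txt): modified={a.txt, c.txt, d.txt, e.txt} staged={b.txt}
After op 18 (git add b.txt): modified={a.txt, c.txt, d.txt, e.txt} staged={b.txt}
After op 19 (modify d.txt): modified={a.txt, c.txt, d.txt, e.txt} staged={b.txt}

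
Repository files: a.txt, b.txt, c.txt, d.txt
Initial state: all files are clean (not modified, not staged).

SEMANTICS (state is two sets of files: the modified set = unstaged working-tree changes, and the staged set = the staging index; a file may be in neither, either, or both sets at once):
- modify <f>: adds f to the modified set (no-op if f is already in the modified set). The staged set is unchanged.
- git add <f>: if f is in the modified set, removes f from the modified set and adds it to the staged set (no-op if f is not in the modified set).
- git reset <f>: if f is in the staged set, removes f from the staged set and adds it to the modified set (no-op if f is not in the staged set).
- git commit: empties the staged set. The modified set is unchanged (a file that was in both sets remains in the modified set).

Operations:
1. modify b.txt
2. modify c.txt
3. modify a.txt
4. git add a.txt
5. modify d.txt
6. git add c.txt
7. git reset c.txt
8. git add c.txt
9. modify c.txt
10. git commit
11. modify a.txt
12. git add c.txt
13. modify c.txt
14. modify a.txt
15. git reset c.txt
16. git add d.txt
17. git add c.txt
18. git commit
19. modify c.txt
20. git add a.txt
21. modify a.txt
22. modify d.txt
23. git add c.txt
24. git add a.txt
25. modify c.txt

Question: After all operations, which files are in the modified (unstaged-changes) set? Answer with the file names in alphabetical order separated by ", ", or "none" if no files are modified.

Answer: b.txt, c.txt, d.txt

Derivation:
After op 1 (modify b.txt): modified={b.txt} staged={none}
After op 2 (modify c.txt): modified={b.txt, c.txt} staged={none}
After op 3 (modify a.txt): modified={a.txt, b.txt, c.txt} staged={none}
After op 4 (git add a.txt): modified={b.txt, c.txt} staged={a.txt}
After op 5 (modify d.txt): modified={b.txt, c.txt, d.txt} staged={a.txt}
After op 6 (git add c.txt): modified={b.txt, d.txt} staged={a.txt, c.txt}
After op 7 (git reset c.txt): modified={b.txt, c.txt, d.txt} staged={a.txt}
After op 8 (git add c.txt): modified={b.txt, d.txt} staged={a.txt, c.txt}
After op 9 (modify c.txt): modified={b.txt, c.txt, d.txt} staged={a.txt, c.txt}
After op 10 (git commit): modified={b.txt, c.txt, d.txt} staged={none}
After op 11 (modify a.txt): modified={a.txt, b.txt, c.txt, d.txt} staged={none}
After op 12 (git add c.txt): modified={a.txt, b.txt, d.txt} staged={c.txt}
After op 13 (modify c.txt): modified={a.txt, b.txt, c.txt, d.txt} staged={c.txt}
After op 14 (modify a.txt): modified={a.txt, b.txt, c.txt, d.txt} staged={c.txt}
After op 15 (git reset c.txt): modified={a.txt, b.txt, c.txt, d.txt} staged={none}
After op 16 (git add d.txt): modified={a.txt, b.txt, c.txt} staged={d.txt}
After op 17 (git add c.txt): modified={a.txt, b.txt} staged={c.txt, d.txt}
After op 18 (git commit): modified={a.txt, b.txt} staged={none}
After op 19 (modify c.txt): modified={a.txt, b.txt, c.txt} staged={none}
After op 20 (git add a.txt): modified={b.txt, c.txt} staged={a.txt}
After op 21 (modify a.txt): modified={a.txt, b.txt, c.txt} staged={a.txt}
After op 22 (modify d.txt): modified={a.txt, b.txt, c.txt, d.txt} staged={a.txt}
After op 23 (git add c.txt): modified={a.txt, b.txt, d.txt} staged={a.txt, c.txt}
After op 24 (git add a.txt): modified={b.txt, d.txt} staged={a.txt, c.txt}
After op 25 (modify c.txt): modified={b.txt, c.txt, d.txt} staged={a.txt, c.txt}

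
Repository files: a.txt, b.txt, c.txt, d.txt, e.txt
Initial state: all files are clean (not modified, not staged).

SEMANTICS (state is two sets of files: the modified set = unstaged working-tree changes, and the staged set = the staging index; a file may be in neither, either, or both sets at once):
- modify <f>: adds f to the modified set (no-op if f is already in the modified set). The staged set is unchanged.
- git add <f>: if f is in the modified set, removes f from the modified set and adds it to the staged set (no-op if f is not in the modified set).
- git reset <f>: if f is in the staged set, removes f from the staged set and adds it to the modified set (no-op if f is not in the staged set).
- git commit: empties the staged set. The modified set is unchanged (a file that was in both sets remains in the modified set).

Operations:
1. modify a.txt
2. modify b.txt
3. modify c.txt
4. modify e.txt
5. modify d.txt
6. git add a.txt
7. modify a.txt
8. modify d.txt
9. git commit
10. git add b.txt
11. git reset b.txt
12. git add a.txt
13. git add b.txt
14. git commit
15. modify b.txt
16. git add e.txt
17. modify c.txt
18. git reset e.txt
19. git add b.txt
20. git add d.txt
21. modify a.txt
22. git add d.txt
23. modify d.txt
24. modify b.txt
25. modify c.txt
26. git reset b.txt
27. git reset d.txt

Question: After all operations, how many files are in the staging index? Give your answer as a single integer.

After op 1 (modify a.txt): modified={a.txt} staged={none}
After op 2 (modify b.txt): modified={a.txt, b.txt} staged={none}
After op 3 (modify c.txt): modified={a.txt, b.txt, c.txt} staged={none}
After op 4 (modify e.txt): modified={a.txt, b.txt, c.txt, e.txt} staged={none}
After op 5 (modify d.txt): modified={a.txt, b.txt, c.txt, d.txt, e.txt} staged={none}
After op 6 (git add a.txt): modified={b.txt, c.txt, d.txt, e.txt} staged={a.txt}
After op 7 (modify a.txt): modified={a.txt, b.txt, c.txt, d.txt, e.txt} staged={a.txt}
After op 8 (modify d.txt): modified={a.txt, b.txt, c.txt, d.txt, e.txt} staged={a.txt}
After op 9 (git commit): modified={a.txt, b.txt, c.txt, d.txt, e.txt} staged={none}
After op 10 (git add b.txt): modified={a.txt, c.txt, d.txt, e.txt} staged={b.txt}
After op 11 (git reset b.txt): modified={a.txt, b.txt, c.txt, d.txt, e.txt} staged={none}
After op 12 (git add a.txt): modified={b.txt, c.txt, d.txt, e.txt} staged={a.txt}
After op 13 (git add b.txt): modified={c.txt, d.txt, e.txt} staged={a.txt, b.txt}
After op 14 (git commit): modified={c.txt, d.txt, e.txt} staged={none}
After op 15 (modify b.txt): modified={b.txt, c.txt, d.txt, e.txt} staged={none}
After op 16 (git add e.txt): modified={b.txt, c.txt, d.txt} staged={e.txt}
After op 17 (modify c.txt): modified={b.txt, c.txt, d.txt} staged={e.txt}
After op 18 (git reset e.txt): modified={b.txt, c.txt, d.txt, e.txt} staged={none}
After op 19 (git add b.txt): modified={c.txt, d.txt, e.txt} staged={b.txt}
After op 20 (git add d.txt): modified={c.txt, e.txt} staged={b.txt, d.txt}
After op 21 (modify a.txt): modified={a.txt, c.txt, e.txt} staged={b.txt, d.txt}
After op 22 (git add d.txt): modified={a.txt, c.txt, e.txt} staged={b.txt, d.txt}
After op 23 (modify d.txt): modified={a.txt, c.txt, d.txt, e.txt} staged={b.txt, d.txt}
After op 24 (modify b.txt): modified={a.txt, b.txt, c.txt, d.txt, e.txt} staged={b.txt, d.txt}
After op 25 (modify c.txt): modified={a.txt, b.txt, c.txt, d.txt, e.txt} staged={b.txt, d.txt}
After op 26 (git reset b.txt): modified={a.txt, b.txt, c.txt, d.txt, e.txt} staged={d.txt}
After op 27 (git reset d.txt): modified={a.txt, b.txt, c.txt, d.txt, e.txt} staged={none}
Final staged set: {none} -> count=0

Answer: 0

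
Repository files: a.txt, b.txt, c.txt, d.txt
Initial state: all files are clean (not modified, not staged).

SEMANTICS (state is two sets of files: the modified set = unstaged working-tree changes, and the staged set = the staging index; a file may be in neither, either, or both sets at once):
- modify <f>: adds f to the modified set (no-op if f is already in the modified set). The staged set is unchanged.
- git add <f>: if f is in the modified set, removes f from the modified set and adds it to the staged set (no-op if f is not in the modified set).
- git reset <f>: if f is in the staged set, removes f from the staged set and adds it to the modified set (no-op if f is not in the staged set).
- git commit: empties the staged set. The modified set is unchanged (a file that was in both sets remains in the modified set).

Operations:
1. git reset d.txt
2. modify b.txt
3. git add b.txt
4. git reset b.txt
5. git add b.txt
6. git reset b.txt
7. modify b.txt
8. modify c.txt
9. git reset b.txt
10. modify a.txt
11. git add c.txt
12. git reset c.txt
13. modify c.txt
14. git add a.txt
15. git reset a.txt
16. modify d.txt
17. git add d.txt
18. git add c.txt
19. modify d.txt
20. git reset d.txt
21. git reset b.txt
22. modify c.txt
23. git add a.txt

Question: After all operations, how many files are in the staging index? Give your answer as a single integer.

Answer: 2

Derivation:
After op 1 (git reset d.txt): modified={none} staged={none}
After op 2 (modify b.txt): modified={b.txt} staged={none}
After op 3 (git add b.txt): modified={none} staged={b.txt}
After op 4 (git reset b.txt): modified={b.txt} staged={none}
After op 5 (git add b.txt): modified={none} staged={b.txt}
After op 6 (git reset b.txt): modified={b.txt} staged={none}
After op 7 (modify b.txt): modified={b.txt} staged={none}
After op 8 (modify c.txt): modified={b.txt, c.txt} staged={none}
After op 9 (git reset b.txt): modified={b.txt, c.txt} staged={none}
After op 10 (modify a.txt): modified={a.txt, b.txt, c.txt} staged={none}
After op 11 (git add c.txt): modified={a.txt, b.txt} staged={c.txt}
After op 12 (git reset c.txt): modified={a.txt, b.txt, c.txt} staged={none}
After op 13 (modify c.txt): modified={a.txt, b.txt, c.txt} staged={none}
After op 14 (git add a.txt): modified={b.txt, c.txt} staged={a.txt}
After op 15 (git reset a.txt): modified={a.txt, b.txt, c.txt} staged={none}
After op 16 (modify d.txt): modified={a.txt, b.txt, c.txt, d.txt} staged={none}
After op 17 (git add d.txt): modified={a.txt, b.txt, c.txt} staged={d.txt}
After op 18 (git add c.txt): modified={a.txt, b.txt} staged={c.txt, d.txt}
After op 19 (modify d.txt): modified={a.txt, b.txt, d.txt} staged={c.txt, d.txt}
After op 20 (git reset d.txt): modified={a.txt, b.txt, d.txt} staged={c.txt}
After op 21 (git reset b.txt): modified={a.txt, b.txt, d.txt} staged={c.txt}
After op 22 (modify c.txt): modified={a.txt, b.txt, c.txt, d.txt} staged={c.txt}
After op 23 (git add a.txt): modified={b.txt, c.txt, d.txt} staged={a.txt, c.txt}
Final staged set: {a.txt, c.txt} -> count=2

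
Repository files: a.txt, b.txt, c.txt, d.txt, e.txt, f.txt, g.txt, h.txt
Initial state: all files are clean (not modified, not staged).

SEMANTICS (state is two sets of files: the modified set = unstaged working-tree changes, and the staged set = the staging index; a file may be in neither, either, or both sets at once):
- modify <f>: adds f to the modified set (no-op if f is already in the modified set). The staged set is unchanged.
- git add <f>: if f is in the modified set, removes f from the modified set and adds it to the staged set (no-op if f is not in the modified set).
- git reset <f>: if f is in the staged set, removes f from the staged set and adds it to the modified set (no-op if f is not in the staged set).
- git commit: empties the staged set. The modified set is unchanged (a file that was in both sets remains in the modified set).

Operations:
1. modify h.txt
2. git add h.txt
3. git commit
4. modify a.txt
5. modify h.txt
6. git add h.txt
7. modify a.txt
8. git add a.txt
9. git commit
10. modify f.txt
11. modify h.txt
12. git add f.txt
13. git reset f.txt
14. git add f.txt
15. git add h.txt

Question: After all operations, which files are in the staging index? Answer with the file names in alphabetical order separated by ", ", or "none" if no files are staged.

Answer: f.txt, h.txt

Derivation:
After op 1 (modify h.txt): modified={h.txt} staged={none}
After op 2 (git add h.txt): modified={none} staged={h.txt}
After op 3 (git commit): modified={none} staged={none}
After op 4 (modify a.txt): modified={a.txt} staged={none}
After op 5 (modify h.txt): modified={a.txt, h.txt} staged={none}
After op 6 (git add h.txt): modified={a.txt} staged={h.txt}
After op 7 (modify a.txt): modified={a.txt} staged={h.txt}
After op 8 (git add a.txt): modified={none} staged={a.txt, h.txt}
After op 9 (git commit): modified={none} staged={none}
After op 10 (modify f.txt): modified={f.txt} staged={none}
After op 11 (modify h.txt): modified={f.txt, h.txt} staged={none}
After op 12 (git add f.txt): modified={h.txt} staged={f.txt}
After op 13 (git reset f.txt): modified={f.txt, h.txt} staged={none}
After op 14 (git add f.txt): modified={h.txt} staged={f.txt}
After op 15 (git add h.txt): modified={none} staged={f.txt, h.txt}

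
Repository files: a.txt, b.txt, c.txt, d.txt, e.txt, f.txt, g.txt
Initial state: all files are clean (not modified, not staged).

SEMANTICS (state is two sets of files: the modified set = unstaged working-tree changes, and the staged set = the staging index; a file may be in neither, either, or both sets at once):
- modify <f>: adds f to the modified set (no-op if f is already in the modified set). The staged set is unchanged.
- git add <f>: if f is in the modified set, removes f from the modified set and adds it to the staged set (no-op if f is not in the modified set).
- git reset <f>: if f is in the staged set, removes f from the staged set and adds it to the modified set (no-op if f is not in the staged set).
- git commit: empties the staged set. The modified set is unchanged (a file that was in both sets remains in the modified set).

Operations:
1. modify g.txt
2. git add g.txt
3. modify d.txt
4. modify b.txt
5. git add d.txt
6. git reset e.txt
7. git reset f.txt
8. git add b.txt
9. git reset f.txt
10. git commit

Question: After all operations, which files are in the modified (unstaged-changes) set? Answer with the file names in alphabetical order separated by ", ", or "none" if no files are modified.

After op 1 (modify g.txt): modified={g.txt} staged={none}
After op 2 (git add g.txt): modified={none} staged={g.txt}
After op 3 (modify d.txt): modified={d.txt} staged={g.txt}
After op 4 (modify b.txt): modified={b.txt, d.txt} staged={g.txt}
After op 5 (git add d.txt): modified={b.txt} staged={d.txt, g.txt}
After op 6 (git reset e.txt): modified={b.txt} staged={d.txt, g.txt}
After op 7 (git reset f.txt): modified={b.txt} staged={d.txt, g.txt}
After op 8 (git add b.txt): modified={none} staged={b.txt, d.txt, g.txt}
After op 9 (git reset f.txt): modified={none} staged={b.txt, d.txt, g.txt}
After op 10 (git commit): modified={none} staged={none}

Answer: none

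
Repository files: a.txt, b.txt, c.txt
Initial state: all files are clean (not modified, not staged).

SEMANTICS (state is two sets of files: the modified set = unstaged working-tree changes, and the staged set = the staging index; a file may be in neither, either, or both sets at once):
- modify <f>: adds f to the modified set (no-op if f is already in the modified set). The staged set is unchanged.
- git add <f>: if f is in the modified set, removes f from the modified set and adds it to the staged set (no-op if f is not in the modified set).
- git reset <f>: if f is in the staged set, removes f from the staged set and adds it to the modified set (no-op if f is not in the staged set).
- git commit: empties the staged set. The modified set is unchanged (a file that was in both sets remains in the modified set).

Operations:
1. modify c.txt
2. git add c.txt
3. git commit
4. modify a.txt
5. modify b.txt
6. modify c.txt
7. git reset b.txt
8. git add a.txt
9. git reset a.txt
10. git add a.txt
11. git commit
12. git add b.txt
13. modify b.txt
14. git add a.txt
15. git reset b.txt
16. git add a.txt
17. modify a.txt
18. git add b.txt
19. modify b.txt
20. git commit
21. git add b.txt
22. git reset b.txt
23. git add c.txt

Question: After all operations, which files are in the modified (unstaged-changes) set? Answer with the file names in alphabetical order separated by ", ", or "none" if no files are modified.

After op 1 (modify c.txt): modified={c.txt} staged={none}
After op 2 (git add c.txt): modified={none} staged={c.txt}
After op 3 (git commit): modified={none} staged={none}
After op 4 (modify a.txt): modified={a.txt} staged={none}
After op 5 (modify b.txt): modified={a.txt, b.txt} staged={none}
After op 6 (modify c.txt): modified={a.txt, b.txt, c.txt} staged={none}
After op 7 (git reset b.txt): modified={a.txt, b.txt, c.txt} staged={none}
After op 8 (git add a.txt): modified={b.txt, c.txt} staged={a.txt}
After op 9 (git reset a.txt): modified={a.txt, b.txt, c.txt} staged={none}
After op 10 (git add a.txt): modified={b.txt, c.txt} staged={a.txt}
After op 11 (git commit): modified={b.txt, c.txt} staged={none}
After op 12 (git add b.txt): modified={c.txt} staged={b.txt}
After op 13 (modify b.txt): modified={b.txt, c.txt} staged={b.txt}
After op 14 (git add a.txt): modified={b.txt, c.txt} staged={b.txt}
After op 15 (git reset b.txt): modified={b.txt, c.txt} staged={none}
After op 16 (git add a.txt): modified={b.txt, c.txt} staged={none}
After op 17 (modify a.txt): modified={a.txt, b.txt, c.txt} staged={none}
After op 18 (git add b.txt): modified={a.txt, c.txt} staged={b.txt}
After op 19 (modify b.txt): modified={a.txt, b.txt, c.txt} staged={b.txt}
After op 20 (git commit): modified={a.txt, b.txt, c.txt} staged={none}
After op 21 (git add b.txt): modified={a.txt, c.txt} staged={b.txt}
After op 22 (git reset b.txt): modified={a.txt, b.txt, c.txt} staged={none}
After op 23 (git add c.txt): modified={a.txt, b.txt} staged={c.txt}

Answer: a.txt, b.txt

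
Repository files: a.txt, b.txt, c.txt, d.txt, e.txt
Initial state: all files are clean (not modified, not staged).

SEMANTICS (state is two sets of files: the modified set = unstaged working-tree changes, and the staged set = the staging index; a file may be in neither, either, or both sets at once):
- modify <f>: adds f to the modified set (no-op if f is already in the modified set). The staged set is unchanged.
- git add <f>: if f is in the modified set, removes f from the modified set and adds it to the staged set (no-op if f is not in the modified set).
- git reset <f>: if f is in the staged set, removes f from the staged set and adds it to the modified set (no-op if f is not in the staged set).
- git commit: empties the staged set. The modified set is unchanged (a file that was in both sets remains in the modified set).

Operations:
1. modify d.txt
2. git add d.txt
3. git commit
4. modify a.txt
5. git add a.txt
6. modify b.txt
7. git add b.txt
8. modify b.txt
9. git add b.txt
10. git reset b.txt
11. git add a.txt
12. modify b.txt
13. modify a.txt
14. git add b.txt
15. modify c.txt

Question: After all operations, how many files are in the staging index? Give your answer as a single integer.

Answer: 2

Derivation:
After op 1 (modify d.txt): modified={d.txt} staged={none}
After op 2 (git add d.txt): modified={none} staged={d.txt}
After op 3 (git commit): modified={none} staged={none}
After op 4 (modify a.txt): modified={a.txt} staged={none}
After op 5 (git add a.txt): modified={none} staged={a.txt}
After op 6 (modify b.txt): modified={b.txt} staged={a.txt}
After op 7 (git add b.txt): modified={none} staged={a.txt, b.txt}
After op 8 (modify b.txt): modified={b.txt} staged={a.txt, b.txt}
After op 9 (git add b.txt): modified={none} staged={a.txt, b.txt}
After op 10 (git reset b.txt): modified={b.txt} staged={a.txt}
After op 11 (git add a.txt): modified={b.txt} staged={a.txt}
After op 12 (modify b.txt): modified={b.txt} staged={a.txt}
After op 13 (modify a.txt): modified={a.txt, b.txt} staged={a.txt}
After op 14 (git add b.txt): modified={a.txt} staged={a.txt, b.txt}
After op 15 (modify c.txt): modified={a.txt, c.txt} staged={a.txt, b.txt}
Final staged set: {a.txt, b.txt} -> count=2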